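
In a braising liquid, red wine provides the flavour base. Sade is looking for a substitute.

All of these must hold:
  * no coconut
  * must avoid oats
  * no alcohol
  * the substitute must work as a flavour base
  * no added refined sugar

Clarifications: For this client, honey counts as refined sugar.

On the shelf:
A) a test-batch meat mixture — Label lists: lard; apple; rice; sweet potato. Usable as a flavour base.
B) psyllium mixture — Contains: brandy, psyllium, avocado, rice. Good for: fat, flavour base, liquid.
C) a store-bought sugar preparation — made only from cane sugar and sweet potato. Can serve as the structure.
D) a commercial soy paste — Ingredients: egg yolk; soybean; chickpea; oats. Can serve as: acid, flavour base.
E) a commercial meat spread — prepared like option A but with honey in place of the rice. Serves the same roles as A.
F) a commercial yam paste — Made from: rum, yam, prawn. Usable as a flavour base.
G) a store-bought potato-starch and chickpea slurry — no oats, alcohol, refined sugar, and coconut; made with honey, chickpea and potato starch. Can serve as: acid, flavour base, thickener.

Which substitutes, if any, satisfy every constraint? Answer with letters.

A: lard and rice etc. — none of it excluded — OK
B: has brandy, so not alcohol-free — no
C: not usable as a flavour base; has cane sugar, so not no-added-sugar — out
D: has oats, so not oat-free — no
E: has honey, so not no-added-sugar — no
F: has rum, so not alcohol-free — out
G: has honey, so not no-added-sugar — reject

A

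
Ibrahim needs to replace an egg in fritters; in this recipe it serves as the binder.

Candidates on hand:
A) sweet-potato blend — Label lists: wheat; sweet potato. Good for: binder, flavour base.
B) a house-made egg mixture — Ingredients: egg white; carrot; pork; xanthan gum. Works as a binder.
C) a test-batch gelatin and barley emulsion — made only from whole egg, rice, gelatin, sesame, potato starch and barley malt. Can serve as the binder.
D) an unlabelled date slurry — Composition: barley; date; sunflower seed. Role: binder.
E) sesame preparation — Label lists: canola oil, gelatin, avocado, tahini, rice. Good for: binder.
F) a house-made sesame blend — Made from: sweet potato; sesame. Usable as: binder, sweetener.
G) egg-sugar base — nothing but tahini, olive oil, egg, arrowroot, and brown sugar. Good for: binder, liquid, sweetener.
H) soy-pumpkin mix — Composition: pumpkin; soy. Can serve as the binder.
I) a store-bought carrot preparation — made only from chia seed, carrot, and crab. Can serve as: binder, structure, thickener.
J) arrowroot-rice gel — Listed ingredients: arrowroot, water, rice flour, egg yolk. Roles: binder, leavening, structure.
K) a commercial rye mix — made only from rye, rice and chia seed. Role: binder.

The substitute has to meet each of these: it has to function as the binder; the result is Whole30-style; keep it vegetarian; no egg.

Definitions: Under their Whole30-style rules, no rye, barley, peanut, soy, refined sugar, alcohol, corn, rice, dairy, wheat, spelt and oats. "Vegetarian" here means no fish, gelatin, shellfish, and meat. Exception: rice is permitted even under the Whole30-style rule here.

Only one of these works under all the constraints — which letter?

F

A: has wheat, so not Whole30-style — out
B: has pork, so not vegetarian; has egg white, so not egg-free — out
C: has barley malt, so not Whole30-style; has gelatin, so not vegetarian (and 1 more) — no
D: has barley, so not Whole30-style — reject
E: has gelatin, so not vegetarian — reject
F: works as a binder, Whole30-style, no egg — valid
G: has brown sugar, so not Whole30-style; has egg, so not egg-free — reject
H: has soy, so not Whole30-style — no
I: has crab, so not vegetarian — out
J: has egg yolk, so not egg-free — out
K: has rye, so not Whole30-style — reject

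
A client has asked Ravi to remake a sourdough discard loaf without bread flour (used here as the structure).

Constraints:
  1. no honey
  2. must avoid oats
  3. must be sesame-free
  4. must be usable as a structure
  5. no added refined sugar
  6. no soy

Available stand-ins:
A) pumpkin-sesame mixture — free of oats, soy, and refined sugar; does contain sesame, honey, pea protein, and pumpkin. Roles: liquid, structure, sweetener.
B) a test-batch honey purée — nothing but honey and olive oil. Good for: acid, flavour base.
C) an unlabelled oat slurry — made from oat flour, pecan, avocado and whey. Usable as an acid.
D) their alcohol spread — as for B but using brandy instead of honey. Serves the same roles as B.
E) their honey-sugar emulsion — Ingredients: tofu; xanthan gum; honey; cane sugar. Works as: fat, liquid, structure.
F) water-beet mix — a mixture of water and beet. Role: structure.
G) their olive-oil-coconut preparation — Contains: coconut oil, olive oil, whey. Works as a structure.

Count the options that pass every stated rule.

2

A: has sesame, so not sesame-free; has honey, so not honey-free — reject
B: not usable as a structure; has honey, so not honey-free — reject
C: not usable as a structure; has oat flour, so not oat-free — no
D: not usable as a structure — no
E: has honey, so not honey-free; has tofu, so not soy-free (and 1 more) — out
F: every rule checks out — OK
G: works as a structure, no soy, no sesame — valid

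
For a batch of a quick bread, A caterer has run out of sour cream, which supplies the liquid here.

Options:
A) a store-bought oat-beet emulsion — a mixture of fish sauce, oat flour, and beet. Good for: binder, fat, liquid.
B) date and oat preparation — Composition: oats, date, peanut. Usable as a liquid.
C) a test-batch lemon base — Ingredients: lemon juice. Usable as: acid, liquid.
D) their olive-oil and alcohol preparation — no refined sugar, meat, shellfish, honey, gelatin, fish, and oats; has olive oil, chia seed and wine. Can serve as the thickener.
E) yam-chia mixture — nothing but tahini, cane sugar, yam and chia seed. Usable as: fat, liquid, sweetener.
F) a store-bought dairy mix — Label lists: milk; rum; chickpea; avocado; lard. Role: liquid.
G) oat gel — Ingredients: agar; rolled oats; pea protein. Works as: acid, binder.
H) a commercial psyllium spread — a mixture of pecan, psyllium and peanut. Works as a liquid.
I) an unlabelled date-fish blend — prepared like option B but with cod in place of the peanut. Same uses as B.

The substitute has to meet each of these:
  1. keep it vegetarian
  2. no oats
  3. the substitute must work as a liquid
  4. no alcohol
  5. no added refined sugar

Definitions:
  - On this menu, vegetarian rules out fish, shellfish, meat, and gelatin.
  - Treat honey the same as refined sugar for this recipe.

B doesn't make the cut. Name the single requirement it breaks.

usable as a liquid: satisfied
vegetarian: satisfied
oat-free: has oats — fails
alcohol-free: satisfied
no-added-sugar: satisfied

oat-free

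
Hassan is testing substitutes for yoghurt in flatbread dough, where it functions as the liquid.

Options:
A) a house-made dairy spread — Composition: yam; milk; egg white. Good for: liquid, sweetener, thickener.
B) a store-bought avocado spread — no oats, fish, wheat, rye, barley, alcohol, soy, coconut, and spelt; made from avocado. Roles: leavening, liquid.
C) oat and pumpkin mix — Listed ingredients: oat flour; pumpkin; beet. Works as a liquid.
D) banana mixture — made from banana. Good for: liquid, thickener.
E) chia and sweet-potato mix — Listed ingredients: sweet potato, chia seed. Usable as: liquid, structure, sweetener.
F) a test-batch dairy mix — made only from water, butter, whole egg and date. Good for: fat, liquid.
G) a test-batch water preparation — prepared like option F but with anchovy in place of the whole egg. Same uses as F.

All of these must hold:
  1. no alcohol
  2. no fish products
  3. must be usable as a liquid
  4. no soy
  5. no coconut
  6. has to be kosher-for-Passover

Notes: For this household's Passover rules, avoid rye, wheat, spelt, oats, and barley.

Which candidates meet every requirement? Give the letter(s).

A: every rule checks out — keep
B: no soy, no fish — valid
C: has oat flour, so not kosher-for-Passover — reject
D: only banana; none excluded — valid
E: only chia seed and sweet potato; none excluded — OK
F: no fish, no soy — keep
G: has anchovy, so not fish-free — no

A, B, D, E, F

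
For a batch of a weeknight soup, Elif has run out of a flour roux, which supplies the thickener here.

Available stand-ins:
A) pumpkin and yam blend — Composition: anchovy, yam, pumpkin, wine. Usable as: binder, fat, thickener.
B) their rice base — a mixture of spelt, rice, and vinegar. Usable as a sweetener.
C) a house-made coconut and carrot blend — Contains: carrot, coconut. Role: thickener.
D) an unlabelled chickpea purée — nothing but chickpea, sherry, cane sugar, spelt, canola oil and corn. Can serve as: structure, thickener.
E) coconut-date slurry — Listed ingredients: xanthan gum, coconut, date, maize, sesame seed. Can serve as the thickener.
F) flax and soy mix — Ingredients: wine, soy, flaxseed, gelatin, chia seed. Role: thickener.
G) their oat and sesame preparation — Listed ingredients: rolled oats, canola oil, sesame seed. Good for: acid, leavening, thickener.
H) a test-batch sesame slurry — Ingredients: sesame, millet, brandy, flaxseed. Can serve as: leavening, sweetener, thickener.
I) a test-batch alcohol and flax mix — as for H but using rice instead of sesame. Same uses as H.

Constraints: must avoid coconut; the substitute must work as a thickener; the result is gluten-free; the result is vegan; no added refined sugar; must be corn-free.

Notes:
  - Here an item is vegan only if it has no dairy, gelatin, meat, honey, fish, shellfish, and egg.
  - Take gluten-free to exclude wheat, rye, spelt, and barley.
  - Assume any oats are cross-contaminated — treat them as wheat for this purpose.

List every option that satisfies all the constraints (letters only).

A: has anchovy, so not vegan — reject
B: not usable as a thickener; has spelt, so not gluten-free — reject
C: has coconut, so not coconut-free — no
D: has spelt, so not gluten-free; has cane sugar, so not no-added-sugar (and 1 more) — no
E: has coconut, so not coconut-free; has maize, so not corn-free — reject
F: has gelatin, so not vegan — reject
G: has rolled oats, so not gluten-free — out
H: brandy and sesame etc. — none of it excluded — OK
I: every rule checks out — valid

H, I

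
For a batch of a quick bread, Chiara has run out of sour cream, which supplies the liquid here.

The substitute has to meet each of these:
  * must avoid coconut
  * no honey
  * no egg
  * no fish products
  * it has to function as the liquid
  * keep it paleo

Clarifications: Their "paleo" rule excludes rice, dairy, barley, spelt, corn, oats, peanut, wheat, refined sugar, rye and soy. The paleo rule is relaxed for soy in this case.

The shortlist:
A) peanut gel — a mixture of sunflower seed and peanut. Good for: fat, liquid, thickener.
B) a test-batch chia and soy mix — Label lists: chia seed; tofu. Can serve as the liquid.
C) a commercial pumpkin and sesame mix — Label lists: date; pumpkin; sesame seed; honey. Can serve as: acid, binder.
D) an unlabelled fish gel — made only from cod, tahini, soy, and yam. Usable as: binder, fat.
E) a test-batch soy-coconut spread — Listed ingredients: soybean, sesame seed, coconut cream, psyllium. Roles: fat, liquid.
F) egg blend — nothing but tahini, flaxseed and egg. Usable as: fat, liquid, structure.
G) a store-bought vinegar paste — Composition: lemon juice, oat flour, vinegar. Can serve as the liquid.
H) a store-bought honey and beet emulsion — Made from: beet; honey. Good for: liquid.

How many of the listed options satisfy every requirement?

1

A: has peanut, so not paleo — reject
B: soy is permitted under the paleo carve-out; nothing else excluded — valid
C: not usable as a liquid; has honey, so not honey-free — reject
D: not usable as a liquid; has cod, so not fish-free — no
E: has coconut cream, so not coconut-free — reject
F: has egg, so not egg-free — reject
G: has oat flour, so not paleo — out
H: has honey, so not honey-free — no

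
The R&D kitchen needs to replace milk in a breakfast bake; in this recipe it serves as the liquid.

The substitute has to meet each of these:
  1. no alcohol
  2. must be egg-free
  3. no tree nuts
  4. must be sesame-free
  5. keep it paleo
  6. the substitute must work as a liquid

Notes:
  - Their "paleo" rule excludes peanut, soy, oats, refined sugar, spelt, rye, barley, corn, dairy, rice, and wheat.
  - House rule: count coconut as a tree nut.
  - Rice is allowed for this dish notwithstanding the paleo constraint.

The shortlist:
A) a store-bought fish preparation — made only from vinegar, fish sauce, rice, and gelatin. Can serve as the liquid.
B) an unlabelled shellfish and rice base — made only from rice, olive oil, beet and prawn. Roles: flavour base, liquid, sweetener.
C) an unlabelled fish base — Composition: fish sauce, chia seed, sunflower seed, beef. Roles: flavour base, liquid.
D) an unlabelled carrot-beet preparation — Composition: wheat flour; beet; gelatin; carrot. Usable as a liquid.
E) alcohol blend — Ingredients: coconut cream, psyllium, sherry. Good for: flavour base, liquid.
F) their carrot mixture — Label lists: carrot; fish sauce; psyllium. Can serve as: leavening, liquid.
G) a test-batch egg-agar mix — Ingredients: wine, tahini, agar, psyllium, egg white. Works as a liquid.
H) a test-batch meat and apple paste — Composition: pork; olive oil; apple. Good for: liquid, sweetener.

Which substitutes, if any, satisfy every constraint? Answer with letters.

A, B, C, F, H

A: rice is permitted under the paleo carve-out; nothing else excluded — valid
B: rice is permitted under the paleo carve-out; nothing else excluded — OK
C: fish sauce and beef etc. — none of it excluded — keep
D: has wheat flour, so not paleo — no
E: has coconut cream, so not tree-nut-free; has sherry, so not alcohol-free — reject
F: nothing on the exclusion list — keep
G: has tahini, so not sesame-free; has wine, so not alcohol-free (and 1 more) — out
H: no egg, paleo — OK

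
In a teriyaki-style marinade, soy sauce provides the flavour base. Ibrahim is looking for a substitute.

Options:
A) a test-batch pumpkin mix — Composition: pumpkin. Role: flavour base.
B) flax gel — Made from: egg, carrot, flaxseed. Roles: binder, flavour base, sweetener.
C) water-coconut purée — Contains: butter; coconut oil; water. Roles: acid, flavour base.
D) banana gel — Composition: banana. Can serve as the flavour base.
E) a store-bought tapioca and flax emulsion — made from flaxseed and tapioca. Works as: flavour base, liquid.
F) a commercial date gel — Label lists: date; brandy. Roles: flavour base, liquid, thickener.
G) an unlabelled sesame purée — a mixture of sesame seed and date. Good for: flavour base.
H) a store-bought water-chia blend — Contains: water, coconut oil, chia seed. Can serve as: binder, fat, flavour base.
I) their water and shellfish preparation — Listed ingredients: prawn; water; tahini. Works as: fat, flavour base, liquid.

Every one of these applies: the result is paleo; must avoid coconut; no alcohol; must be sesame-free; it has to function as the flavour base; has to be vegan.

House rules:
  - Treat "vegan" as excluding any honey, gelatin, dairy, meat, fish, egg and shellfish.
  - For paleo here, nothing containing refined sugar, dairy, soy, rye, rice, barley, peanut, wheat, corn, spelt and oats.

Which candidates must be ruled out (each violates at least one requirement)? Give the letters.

A: only pumpkin; none excluded — keep
B: has egg, so not vegan — no
C: has butter, so not vegan; has butter, so not paleo (and 1 more) — reject
D: only banana; none excluded — valid
E: works as a flavour base, paleo, no coconut — keep
F: has brandy, so not alcohol-free — no
G: has sesame seed, so not sesame-free — no
H: has coconut oil, so not coconut-free — reject
I: has prawn, so not vegan; has tahini, so not sesame-free — out

B, C, F, G, H, I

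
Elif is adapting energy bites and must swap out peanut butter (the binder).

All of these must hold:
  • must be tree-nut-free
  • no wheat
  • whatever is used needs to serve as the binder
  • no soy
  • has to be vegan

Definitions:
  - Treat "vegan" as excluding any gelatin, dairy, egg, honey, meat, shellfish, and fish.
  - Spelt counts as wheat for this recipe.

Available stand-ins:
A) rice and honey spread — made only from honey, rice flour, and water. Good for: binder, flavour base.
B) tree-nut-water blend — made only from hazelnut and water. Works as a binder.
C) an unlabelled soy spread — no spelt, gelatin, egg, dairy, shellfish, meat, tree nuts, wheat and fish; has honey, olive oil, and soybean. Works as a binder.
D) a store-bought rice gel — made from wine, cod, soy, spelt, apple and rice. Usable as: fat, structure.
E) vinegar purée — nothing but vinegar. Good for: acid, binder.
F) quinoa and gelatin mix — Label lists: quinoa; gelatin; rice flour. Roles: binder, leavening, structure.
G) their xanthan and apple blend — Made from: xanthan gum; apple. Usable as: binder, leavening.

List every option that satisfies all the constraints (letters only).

A: has honey, so not vegan — out
B: has hazelnut, so not tree-nut-free — reject
C: has honey, so not vegan; has soybean, so not soy-free — out
D: not usable as a binder; has cod, so not vegan (and 2 more) — no
E: only vinegar; none excluded — OK
F: has gelatin, so not vegan — no
G: only apple and xanthan gum; none excluded — OK

E, G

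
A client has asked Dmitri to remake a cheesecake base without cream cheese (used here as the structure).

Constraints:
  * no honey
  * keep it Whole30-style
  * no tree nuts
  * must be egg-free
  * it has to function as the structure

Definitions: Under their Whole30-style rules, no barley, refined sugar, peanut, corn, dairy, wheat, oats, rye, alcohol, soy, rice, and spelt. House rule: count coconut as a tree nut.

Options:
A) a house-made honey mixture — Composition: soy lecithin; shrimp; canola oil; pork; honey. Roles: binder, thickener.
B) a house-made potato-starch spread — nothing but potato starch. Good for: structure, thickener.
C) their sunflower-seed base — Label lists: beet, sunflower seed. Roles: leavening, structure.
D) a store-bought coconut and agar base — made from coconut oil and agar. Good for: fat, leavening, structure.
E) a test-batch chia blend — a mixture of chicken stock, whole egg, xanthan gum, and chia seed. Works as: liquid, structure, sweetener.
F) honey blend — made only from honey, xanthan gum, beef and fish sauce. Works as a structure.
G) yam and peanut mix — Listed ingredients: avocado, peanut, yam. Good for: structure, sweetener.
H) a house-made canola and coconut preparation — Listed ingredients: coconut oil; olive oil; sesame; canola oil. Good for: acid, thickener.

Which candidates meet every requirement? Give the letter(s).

B, C

A: not usable as a structure; has soy lecithin, so not Whole30-style (and 1 more) — out
B: only potato starch; none excluded — valid
C: works as a structure, Whole30-style, tree-nut-free — valid
D: has coconut oil, so not tree-nut-free — out
E: has whole egg, so not egg-free — reject
F: has honey, so not honey-free — no
G: has peanut, so not Whole30-style — out
H: not usable as a structure; has coconut oil, so not tree-nut-free — reject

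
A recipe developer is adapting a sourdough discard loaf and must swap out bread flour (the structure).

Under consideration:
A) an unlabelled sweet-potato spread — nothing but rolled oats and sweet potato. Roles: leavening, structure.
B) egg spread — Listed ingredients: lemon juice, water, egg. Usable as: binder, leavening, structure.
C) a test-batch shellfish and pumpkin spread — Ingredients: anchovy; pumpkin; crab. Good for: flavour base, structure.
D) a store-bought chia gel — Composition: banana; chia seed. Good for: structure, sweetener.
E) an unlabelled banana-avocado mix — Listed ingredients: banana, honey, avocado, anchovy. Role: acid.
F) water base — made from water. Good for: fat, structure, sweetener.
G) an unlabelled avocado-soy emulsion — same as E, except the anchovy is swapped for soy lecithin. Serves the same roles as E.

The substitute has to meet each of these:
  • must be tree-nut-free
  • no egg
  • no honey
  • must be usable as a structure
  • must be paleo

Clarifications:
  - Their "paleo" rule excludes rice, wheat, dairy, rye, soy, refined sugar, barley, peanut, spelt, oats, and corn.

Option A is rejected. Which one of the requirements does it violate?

paleo

usable as a structure: satisfied
paleo: has rolled oats — fails
egg-free: satisfied
honey-free: satisfied
tree-nut-free: satisfied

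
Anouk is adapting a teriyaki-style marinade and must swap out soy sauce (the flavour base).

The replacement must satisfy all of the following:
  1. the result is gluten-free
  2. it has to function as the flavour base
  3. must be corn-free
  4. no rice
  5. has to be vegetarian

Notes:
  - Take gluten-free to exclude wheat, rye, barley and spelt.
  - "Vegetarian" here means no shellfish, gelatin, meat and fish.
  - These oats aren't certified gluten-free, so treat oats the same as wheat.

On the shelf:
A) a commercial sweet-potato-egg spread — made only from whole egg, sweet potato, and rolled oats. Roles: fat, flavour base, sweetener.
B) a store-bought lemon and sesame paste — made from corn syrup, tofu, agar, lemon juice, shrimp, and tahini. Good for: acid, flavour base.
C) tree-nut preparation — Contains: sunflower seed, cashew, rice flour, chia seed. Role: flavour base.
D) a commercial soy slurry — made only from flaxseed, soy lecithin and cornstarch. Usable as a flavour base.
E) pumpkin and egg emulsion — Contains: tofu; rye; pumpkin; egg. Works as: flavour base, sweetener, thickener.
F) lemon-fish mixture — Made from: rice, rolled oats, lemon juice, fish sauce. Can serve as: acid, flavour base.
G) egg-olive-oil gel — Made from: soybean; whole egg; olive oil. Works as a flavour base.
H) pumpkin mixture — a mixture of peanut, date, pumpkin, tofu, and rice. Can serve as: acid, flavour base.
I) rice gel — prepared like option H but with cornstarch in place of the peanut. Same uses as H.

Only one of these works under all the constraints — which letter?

G

A: has rolled oats, so not gluten-free — out
B: has shrimp, so not vegetarian; has corn syrup, so not corn-free — reject
C: has rice flour, so not rice-free — no
D: has cornstarch, so not corn-free — out
E: has rye, so not gluten-free — no
F: has rolled oats, so not gluten-free; has fish sauce, so not vegetarian (and 1 more) — no
G: only whole egg, soybean and olive oil; none excluded — keep
H: has rice, so not rice-free — no
I: has rice, so not rice-free; has cornstarch, so not corn-free — no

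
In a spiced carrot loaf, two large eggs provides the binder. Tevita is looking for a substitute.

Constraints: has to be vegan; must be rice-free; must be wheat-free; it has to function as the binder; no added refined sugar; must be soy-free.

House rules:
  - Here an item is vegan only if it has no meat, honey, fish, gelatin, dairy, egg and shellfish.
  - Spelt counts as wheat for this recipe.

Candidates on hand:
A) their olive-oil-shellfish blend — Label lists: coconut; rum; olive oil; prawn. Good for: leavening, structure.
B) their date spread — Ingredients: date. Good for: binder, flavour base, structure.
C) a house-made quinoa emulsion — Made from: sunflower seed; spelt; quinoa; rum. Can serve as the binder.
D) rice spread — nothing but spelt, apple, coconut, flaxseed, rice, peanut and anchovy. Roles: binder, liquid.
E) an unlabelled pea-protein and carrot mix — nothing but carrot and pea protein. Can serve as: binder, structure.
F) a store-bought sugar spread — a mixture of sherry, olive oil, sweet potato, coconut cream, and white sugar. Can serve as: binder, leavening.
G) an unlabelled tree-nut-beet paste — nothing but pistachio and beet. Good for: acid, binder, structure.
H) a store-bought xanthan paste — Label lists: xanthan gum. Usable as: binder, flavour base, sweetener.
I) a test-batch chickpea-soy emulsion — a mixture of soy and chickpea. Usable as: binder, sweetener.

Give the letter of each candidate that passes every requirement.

B, E, G, H

A: not usable as a binder; has prawn, so not vegan — out
B: works as a binder, wheat-free, vegan — keep
C: has spelt, so not wheat-free — out
D: has anchovy, so not vegan; has spelt, so not wheat-free (and 1 more) — reject
E: nothing on the exclusion list — keep
F: has white sugar, so not no-added-sugar — reject
G: only pistachio and beet; none excluded — valid
H: nothing on the exclusion list — valid
I: has soy, so not soy-free — no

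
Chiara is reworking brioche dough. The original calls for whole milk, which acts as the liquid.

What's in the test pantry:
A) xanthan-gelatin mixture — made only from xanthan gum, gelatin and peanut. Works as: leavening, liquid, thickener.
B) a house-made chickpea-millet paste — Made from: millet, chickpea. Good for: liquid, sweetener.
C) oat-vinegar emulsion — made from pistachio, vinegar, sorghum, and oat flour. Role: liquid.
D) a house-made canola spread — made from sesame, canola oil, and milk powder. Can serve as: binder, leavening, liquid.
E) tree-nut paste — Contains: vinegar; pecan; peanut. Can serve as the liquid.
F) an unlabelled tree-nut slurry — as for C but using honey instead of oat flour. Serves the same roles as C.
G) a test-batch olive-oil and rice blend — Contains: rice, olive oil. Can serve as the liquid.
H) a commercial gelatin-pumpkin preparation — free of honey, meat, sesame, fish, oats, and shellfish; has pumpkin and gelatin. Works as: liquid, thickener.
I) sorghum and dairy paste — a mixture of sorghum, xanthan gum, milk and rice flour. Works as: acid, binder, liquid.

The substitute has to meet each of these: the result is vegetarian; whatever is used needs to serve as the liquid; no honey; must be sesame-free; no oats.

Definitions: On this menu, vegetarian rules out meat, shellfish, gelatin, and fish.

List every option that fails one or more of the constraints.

A, C, D, F, H

A: has gelatin, so not vegetarian — out
B: all constraints satisfied — valid
C: has oat flour, so not oat-free — out
D: has sesame, so not sesame-free — reject
E: all constraints satisfied — valid
F: has honey, so not honey-free — no
G: every rule checks out — keep
H: has gelatin, so not vegetarian — reject
I: every rule checks out — valid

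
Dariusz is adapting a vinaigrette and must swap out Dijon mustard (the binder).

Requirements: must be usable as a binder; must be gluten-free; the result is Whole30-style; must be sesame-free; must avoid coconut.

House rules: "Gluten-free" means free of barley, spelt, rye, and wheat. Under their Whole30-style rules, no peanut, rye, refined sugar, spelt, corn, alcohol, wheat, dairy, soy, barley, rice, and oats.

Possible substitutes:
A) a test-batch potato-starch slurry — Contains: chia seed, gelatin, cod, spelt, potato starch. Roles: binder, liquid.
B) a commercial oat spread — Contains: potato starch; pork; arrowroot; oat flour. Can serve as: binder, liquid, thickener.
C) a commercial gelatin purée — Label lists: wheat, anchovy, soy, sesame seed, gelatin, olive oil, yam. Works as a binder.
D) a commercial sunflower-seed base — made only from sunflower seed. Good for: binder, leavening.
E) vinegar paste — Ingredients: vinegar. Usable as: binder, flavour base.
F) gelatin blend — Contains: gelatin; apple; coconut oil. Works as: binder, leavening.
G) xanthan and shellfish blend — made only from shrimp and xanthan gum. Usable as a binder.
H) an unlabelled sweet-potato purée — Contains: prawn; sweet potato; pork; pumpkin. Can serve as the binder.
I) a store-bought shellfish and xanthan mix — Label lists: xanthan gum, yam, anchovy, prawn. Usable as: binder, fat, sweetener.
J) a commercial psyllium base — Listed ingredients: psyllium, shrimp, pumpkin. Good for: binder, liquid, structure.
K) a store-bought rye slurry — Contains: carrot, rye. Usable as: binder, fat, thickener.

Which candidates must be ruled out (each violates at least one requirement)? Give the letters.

A, B, C, F, K

A: has spelt, so not gluten-free; has spelt, so not Whole30-style — out
B: has oat flour, so not Whole30-style — reject
C: has wheat, so not gluten-free; has soy, so not Whole30-style (and 1 more) — out
D: only sunflower seed; none excluded — OK
E: no coconut, gluten-free — keep
F: has coconut oil, so not coconut-free — out
G: Whole30-style, no coconut — OK
H: nothing on the exclusion list — keep
I: nothing on the exclusion list — OK
J: only shrimp, psyllium and pumpkin; none excluded — valid
K: has rye, so not gluten-free; has rye, so not Whole30-style — reject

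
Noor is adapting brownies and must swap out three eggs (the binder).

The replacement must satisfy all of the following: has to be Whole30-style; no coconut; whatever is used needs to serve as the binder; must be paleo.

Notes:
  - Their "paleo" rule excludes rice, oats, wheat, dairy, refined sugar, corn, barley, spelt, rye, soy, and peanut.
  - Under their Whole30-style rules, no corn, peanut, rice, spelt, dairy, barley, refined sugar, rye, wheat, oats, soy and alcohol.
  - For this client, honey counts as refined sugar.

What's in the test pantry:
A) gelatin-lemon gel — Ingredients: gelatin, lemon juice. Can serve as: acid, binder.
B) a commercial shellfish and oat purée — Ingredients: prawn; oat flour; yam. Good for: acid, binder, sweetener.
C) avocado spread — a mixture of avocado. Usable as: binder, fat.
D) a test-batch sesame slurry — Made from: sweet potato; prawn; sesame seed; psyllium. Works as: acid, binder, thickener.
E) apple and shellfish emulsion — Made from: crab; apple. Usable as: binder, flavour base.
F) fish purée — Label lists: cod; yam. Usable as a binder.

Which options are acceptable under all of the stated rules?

A: only gelatin and lemon juice; none excluded — OK
B: has oat flour, so not paleo; has oat flour, so not Whole30-style — reject
C: works as a binder, Whole30-style, paleo — valid
D: nothing on the exclusion list — OK
E: only crab and apple; none excluded — valid
F: works as a binder, Whole30-style, paleo — keep

A, C, D, E, F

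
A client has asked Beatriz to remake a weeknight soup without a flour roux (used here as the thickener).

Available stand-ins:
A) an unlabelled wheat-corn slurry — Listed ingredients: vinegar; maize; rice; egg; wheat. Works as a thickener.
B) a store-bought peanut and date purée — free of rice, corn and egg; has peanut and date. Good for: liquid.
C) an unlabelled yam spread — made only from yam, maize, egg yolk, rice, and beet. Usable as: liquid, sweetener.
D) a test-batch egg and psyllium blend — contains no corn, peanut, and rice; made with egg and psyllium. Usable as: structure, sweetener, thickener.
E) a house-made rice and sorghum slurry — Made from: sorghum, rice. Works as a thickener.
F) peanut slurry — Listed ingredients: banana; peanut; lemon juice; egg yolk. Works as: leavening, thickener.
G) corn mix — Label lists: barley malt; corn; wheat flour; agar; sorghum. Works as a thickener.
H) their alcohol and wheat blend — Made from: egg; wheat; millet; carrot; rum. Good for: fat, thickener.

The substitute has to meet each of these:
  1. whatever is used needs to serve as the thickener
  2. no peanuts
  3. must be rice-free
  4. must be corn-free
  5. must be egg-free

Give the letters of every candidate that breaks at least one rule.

A: has rice, so not rice-free; has maize, so not corn-free (and 1 more) — out
B: not usable as a thickener; has peanut, so not peanut-free — out
C: not usable as a thickener; has rice, so not rice-free (and 2 more) — reject
D: has egg, so not egg-free — out
E: has rice, so not rice-free — reject
F: has peanut, so not peanut-free; has egg yolk, so not egg-free — reject
G: has corn, so not corn-free — out
H: has egg, so not egg-free — out

A, B, C, D, E, F, G, H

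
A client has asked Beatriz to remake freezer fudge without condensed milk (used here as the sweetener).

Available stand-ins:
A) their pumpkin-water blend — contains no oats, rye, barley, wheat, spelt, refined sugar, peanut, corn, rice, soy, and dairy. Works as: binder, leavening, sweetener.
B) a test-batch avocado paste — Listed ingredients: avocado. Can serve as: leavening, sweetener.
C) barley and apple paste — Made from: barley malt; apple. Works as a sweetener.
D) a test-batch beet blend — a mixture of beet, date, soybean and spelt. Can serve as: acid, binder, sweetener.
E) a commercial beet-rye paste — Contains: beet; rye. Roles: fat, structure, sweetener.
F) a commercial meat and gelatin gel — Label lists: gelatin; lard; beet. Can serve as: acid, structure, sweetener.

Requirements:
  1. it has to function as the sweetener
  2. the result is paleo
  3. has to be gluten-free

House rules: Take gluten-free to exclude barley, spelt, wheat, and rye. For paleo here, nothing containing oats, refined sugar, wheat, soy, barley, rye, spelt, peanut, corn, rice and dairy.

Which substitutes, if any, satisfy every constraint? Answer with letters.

A: gluten-free, paleo — OK
B: nothing on the exclusion list — OK
C: has barley malt, so not gluten-free; has barley malt, so not paleo — reject
D: has spelt, so not gluten-free; has soybean, so not paleo — out
E: has rye, so not gluten-free; has rye, so not paleo — reject
F: nothing on the exclusion list — keep

A, B, F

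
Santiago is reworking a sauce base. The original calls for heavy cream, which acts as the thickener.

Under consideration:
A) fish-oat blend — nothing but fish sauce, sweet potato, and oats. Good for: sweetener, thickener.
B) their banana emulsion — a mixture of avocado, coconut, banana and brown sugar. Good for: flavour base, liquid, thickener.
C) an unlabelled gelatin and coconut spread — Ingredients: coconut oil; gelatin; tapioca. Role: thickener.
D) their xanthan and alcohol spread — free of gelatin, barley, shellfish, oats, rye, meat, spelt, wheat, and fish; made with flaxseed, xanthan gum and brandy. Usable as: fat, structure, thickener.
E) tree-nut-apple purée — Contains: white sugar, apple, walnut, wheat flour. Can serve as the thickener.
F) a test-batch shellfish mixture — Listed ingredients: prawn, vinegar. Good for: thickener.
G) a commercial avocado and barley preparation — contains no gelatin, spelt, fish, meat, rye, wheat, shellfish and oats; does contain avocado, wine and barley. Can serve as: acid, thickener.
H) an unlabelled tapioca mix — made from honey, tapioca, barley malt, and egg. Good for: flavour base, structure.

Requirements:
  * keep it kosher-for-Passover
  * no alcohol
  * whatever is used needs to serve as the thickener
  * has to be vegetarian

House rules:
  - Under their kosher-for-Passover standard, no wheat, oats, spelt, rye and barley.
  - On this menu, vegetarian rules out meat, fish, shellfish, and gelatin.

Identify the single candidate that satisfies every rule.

A: has oats, so not kosher-for-Passover; has fish sauce, so not vegetarian — out
B: no alcohol, kosher-for-Passover — valid
C: has gelatin, so not vegetarian — reject
D: has brandy, so not alcohol-free — out
E: has wheat flour, so not kosher-for-Passover — no
F: has prawn, so not vegetarian — out
G: has barley, so not kosher-for-Passover; has wine, so not alcohol-free — no
H: not usable as a thickener; has barley malt, so not kosher-for-Passover — out

B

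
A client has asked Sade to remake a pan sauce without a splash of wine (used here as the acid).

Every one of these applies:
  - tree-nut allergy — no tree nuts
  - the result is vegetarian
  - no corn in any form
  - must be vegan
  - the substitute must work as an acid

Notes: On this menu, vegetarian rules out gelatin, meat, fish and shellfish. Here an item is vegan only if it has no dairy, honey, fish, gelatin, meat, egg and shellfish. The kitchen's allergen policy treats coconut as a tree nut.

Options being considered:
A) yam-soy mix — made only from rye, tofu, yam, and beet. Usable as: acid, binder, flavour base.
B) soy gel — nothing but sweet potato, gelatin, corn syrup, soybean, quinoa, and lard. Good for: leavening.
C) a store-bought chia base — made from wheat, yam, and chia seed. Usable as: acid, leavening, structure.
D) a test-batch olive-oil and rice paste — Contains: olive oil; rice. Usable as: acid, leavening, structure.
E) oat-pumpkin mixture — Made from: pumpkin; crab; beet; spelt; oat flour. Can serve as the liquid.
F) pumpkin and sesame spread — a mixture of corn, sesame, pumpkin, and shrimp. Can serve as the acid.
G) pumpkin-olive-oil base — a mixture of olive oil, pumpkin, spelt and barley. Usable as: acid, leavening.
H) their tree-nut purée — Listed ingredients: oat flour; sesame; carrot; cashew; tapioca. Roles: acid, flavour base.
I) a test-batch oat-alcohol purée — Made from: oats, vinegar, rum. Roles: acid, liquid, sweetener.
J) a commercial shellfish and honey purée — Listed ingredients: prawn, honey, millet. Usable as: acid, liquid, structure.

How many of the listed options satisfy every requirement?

5

A: works as an acid, no corn, vegan — OK
B: not usable as an acid; has gelatin, so not vegetarian (and 2 more) — no
C: only wheat, chia seed and yam; none excluded — OK
D: only rice and olive oil; none excluded — keep
E: not usable as an acid; has crab, so not vegetarian (and 1 more) — out
F: has shrimp, so not vegetarian; has shrimp, so not vegan (and 1 more) — no
G: barley and spelt etc. — none of it excluded — OK
H: has cashew, so not tree-nut-free — out
I: every rule checks out — valid
J: has prawn, so not vegetarian; has honey, so not vegan — no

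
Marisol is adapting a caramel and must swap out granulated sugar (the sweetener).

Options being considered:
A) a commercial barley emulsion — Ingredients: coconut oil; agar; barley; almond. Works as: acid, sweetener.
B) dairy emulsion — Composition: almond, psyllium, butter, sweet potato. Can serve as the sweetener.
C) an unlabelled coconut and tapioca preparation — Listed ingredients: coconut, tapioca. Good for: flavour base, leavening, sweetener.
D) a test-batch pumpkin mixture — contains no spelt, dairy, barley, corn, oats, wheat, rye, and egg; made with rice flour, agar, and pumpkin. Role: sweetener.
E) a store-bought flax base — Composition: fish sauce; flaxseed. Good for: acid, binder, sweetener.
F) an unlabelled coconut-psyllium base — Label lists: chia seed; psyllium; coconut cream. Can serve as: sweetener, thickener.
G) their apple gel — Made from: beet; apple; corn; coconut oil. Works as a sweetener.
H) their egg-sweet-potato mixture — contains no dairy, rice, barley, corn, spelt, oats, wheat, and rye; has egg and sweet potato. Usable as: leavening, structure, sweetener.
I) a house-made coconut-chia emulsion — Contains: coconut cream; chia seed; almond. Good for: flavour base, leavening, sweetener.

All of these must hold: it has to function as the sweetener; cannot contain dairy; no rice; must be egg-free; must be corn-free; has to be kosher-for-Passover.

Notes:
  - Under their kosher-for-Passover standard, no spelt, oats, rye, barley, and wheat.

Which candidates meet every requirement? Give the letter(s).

A: has barley, so not kosher-for-Passover — out
B: has butter, so not dairy-free — reject
C: every rule checks out — OK
D: has rice flour, so not rice-free — out
E: only fish sauce and flaxseed; none excluded — OK
F: no rice, no dairy — valid
G: has corn, so not corn-free — out
H: has egg, so not egg-free — reject
I: kosher-for-Passover, no rice — keep

C, E, F, I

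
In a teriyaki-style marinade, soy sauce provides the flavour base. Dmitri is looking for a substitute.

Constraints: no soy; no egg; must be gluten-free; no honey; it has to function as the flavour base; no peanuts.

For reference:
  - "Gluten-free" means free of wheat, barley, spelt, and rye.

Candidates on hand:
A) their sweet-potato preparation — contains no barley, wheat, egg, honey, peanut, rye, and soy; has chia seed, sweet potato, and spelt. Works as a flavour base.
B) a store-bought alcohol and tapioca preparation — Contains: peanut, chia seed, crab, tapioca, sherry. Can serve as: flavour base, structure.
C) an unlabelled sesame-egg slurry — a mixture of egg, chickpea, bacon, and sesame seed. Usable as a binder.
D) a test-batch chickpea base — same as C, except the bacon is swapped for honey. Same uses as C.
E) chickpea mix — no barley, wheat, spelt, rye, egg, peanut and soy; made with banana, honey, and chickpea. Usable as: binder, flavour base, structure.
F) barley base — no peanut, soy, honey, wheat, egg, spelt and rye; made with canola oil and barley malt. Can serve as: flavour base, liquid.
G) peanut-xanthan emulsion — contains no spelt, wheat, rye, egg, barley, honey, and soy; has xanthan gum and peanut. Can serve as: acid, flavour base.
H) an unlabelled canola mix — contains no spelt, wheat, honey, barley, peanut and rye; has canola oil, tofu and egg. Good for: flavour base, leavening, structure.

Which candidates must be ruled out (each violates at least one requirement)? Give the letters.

A: has spelt, so not gluten-free — reject
B: has peanut, so not peanut-free — out
C: not usable as a flavour base; has egg, so not egg-free — out
D: not usable as a flavour base; has egg, so not egg-free (and 1 more) — out
E: has honey, so not honey-free — reject
F: has barley malt, so not gluten-free — no
G: has peanut, so not peanut-free — reject
H: has egg, so not egg-free; has tofu, so not soy-free — out

A, B, C, D, E, F, G, H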